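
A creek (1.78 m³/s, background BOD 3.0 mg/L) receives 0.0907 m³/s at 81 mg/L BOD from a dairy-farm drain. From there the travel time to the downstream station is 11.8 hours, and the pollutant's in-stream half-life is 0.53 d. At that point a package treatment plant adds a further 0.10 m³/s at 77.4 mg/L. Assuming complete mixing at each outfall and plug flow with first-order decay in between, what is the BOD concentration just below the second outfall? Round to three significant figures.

Mass balance: C = (1.780·3.000 + 0.09070·81.00) / 1.871 = 12.69/1.871 = 6.782 mg/L; combined flow 1.871 m³/s.
Half-life 0.53 d → k = ln 2 / 0.53 = 1.308 d⁻¹.
Applying C = C₀e^(−kt): 6.782 × 0.5257 = 3.565 mg/L.
Second outfall: C = (1.871·3.565 + 0.1000·77.40)/1.971 = 7.312 mg/L.

7.31 mg/L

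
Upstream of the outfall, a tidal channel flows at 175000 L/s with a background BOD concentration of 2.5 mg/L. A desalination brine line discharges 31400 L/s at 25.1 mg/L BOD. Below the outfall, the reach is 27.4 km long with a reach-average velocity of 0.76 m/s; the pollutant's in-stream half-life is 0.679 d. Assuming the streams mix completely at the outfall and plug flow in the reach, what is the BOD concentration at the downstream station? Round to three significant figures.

3.88 mg/L

Mixed concentration C = ΣQC/ΣQ = (175000·2.500 + 31400·25.10) / 206400 = 1226000/206400 = 5.938 mg/L.
Travel time t = 27.4·1000 / 0.76 = 36050 s = 10.01 h.
Half-life 0.679 d → k = ln 2 / 0.679 = 1.021 d⁻¹.
After decay, C = 5.938 × e^(−kt) = 5.938 × 0.6531 = 3.878 mg/L.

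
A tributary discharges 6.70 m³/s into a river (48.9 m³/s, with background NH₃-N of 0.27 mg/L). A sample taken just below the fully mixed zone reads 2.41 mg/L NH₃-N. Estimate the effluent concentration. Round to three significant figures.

Mass balance: 48.90·0.2700 + 6.700·Cₑ = 55.60·2.410
→ Cₑ = (55.60·2.410 − 48.90·0.2700) / 6.700 = 18.03 mg/L.

18.0 mg/L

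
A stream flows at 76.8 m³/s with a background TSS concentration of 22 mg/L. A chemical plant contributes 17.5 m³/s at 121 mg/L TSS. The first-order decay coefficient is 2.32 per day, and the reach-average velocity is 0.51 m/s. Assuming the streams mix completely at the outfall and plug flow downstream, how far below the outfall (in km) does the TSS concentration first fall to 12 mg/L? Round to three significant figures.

Mixed concentration C = ΣQC/ΣQ = (76.80·22.00 + 17.50·121.0) / 94.30 = 3807/94.30 = 40.37 mg/L.
Set 40.37·exp(−k·t) = 12 → t = ln(40.37/12)/k = 45180 s = 12.55 h.
Distance = v·t = 0.51·45180 = 23040 m = 23.04 km.

23.0 km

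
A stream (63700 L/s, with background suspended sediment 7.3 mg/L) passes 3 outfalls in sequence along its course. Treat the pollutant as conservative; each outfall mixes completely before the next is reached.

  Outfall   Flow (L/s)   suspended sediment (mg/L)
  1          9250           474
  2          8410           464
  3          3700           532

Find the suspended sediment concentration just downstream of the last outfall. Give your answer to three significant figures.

126 mg/L

Outfall 1: combined Q = 72950 L/s; C = (63700·7.300 + 9250·474.0)/72950 = 66.48 mg/L.
Outfall 2: combined Q = 81360 L/s; C = (72950·66.48 + 8410·464.0)/81360 = 107.6 mg/L.
Outfall 3: combined Q = 85060 L/s; C = (81360·107.6 + 3700·532.0)/85060 = 126.0 mg/L.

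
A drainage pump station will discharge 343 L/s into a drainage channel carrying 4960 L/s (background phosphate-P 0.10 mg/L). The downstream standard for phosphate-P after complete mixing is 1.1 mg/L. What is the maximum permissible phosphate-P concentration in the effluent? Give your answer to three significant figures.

At the limit, (Qr·Cr + Qe·Cₑ)/(Qr + Qe) = 1.1:
Cₑ = (5303·1.1 − 4960·0.1000) / 343.0 = 15.56 mg/L.

15.6 mg/L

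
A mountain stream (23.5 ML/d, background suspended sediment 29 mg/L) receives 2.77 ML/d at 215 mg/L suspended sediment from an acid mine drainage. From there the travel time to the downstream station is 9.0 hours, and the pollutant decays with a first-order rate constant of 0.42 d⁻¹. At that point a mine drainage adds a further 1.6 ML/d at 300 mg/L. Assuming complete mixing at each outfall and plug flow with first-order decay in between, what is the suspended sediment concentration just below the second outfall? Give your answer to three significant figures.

56.4 mg/L

Mixed concentration C = ΣQC/ΣQ = (23.50·29.00 + 2.770·215.0) / 26.27 = 1277/26.27 = 48.61 mg/L; combined flow 26.27 ML/d.
First-order decay: C = 48.61·exp(−k·t) = 48.61·0.8543 = 41.53 mg/L.
Second outfall: C = (26.27·41.53 + 1.600·300.0)/27.87 = 56.37 mg/L.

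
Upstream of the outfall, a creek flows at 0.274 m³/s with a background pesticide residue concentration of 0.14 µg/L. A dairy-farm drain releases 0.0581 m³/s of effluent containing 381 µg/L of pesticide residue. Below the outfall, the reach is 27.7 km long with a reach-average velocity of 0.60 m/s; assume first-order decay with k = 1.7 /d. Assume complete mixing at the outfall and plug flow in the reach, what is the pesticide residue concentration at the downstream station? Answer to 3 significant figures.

Mass balance: C = (0.2740·0.1400 + 0.05810·381.0) / 0.3321 = 22.17/0.3321 = 66.77 µg/L.
Travel time t = 27.7·1000 / 0.60 = 46170 s = 12.82 h.
After decay, C = 66.77 × e^(−kt) = 66.77 × 0.4032 = 26.92 µg/L.

26.9 µg/L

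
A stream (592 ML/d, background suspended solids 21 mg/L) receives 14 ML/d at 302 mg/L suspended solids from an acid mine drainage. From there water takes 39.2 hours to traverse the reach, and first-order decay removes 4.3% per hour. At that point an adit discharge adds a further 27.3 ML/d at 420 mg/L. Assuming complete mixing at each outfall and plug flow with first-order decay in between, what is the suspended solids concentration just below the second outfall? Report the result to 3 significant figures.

22.8 mg/L

Mixed concentration C = ΣQC/ΣQ = (592.0·21.00 + 14.00·302.0) / 606.0 = 16660/606.0 = 27.49 mg/L; combined flow 606.0 ML/d.
4.3%/h lost → k = −ln(1 − 0.043) = 0.04395 h⁻¹.
Applying C = C₀e^(−kt): 27.49 × 0.1785 = 4.909 mg/L.
Second outfall: C = (606.0·4.909 + 27.30·420.0)/633.3 = 22.80 mg/L.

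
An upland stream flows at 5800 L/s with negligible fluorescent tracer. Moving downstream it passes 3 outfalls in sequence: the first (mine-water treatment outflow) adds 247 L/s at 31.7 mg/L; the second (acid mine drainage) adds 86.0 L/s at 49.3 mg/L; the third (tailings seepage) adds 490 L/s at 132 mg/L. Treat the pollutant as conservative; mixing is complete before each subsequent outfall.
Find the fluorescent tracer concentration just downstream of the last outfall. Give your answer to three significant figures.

After outfall 1: Q = 5800 + 247.0 = 6047 L/s; C = (5800·0 + 247.0·31.70)/6047 = 1.295 mg/L.
After outfall 2: Q = 6047 + 86.00 = 6133 L/s; C = (6047·1.295 + 86.00·49.30)/6133 = 1.968 mg/L.
After outfall 3: Q = 6133 + 490.0 = 6623 L/s; C = (6133·1.968 + 490.0·132.0)/6623 = 11.59 mg/L.

11.6 mg/L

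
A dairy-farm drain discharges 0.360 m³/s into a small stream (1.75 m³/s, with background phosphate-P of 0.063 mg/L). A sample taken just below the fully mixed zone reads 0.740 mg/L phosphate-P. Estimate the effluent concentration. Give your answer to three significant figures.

Mass balance: 1.750·0.06300 + 0.3600·Cₑ = 2.110·0.7400
→ Cₑ = (2.110·0.7400 − 1.750·0.06300) / 0.3600 = 4.031 mg/L.

4.03 mg/L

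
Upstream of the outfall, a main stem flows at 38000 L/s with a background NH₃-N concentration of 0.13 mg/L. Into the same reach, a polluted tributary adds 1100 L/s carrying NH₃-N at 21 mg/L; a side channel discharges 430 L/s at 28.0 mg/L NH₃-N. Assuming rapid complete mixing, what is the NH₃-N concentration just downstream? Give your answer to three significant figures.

Mixed concentration C = ΣQC/ΣQ = (38000·0.1300 + 1100·21.00 + 430.0·28.00) / 39530 = 40080/39530 = 1.014 mg/L.

1.01 mg/L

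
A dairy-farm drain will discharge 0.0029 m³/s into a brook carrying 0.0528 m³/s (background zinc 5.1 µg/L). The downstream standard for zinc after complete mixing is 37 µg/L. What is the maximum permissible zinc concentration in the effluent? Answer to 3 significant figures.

618 µg/L

At the limit, (Qr·Cr + Qe·Cₑ)/(Qr + Qe) = 37:
Cₑ = (0.05570·37 − 0.05280·5.100) / 0.002900 = 617.8 µg/L.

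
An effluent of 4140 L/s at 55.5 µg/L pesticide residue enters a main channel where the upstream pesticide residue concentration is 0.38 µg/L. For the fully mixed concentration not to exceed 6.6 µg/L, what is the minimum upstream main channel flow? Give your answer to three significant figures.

Set C_mix = 6.6: (Q·0.3800 + 4140·55.50) / (Q + 4140) = 6.6
→ Q = 4140·(55.50 − 6.6)/(6.6 − 0.3800) = 32550 L/s.

32500 L/s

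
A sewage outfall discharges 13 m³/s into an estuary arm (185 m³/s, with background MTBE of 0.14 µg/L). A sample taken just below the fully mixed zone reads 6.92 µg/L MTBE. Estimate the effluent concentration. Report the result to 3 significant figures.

Mass balance: 185.0·0.1400 + 13.00·Cₑ = 198.0·6.920
→ Cₑ = (198.0·6.920 − 185.0·0.1400) / 13.00 = 103.4 µg/L.

103 µg/L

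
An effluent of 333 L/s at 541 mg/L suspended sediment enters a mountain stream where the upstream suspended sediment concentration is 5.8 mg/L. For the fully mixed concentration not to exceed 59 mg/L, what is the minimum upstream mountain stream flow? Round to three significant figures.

Set C_mix = 59: (Q·5.800 + 333.0·541.0) / (Q + 333.0) = 59
→ Q = 333.0·(541.0 − 59)/(59 − 5.800) = 3017 L/s.

3020 L/s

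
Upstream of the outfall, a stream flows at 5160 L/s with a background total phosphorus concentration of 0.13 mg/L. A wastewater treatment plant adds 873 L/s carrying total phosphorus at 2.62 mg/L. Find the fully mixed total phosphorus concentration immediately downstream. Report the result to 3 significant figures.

0.490 mg/L

Flow-weighted average: C = (5160·0.1300 + 873.0·2.620) / 6033 = 2958/6033 = 0.4903 mg/L.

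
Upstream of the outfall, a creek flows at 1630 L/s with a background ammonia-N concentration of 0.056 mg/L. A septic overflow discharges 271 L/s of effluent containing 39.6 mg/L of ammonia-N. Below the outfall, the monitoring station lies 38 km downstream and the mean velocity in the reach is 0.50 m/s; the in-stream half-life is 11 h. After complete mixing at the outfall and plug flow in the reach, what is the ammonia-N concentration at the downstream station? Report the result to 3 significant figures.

1.51 mg/L

After mixing, C = (1630·0.05600 + 271.0·39.60) / 1901 = 10820/1901 = 5.693 mg/L.
Travel time t = 38·1000 / 0.50 = 76000 s = 21.11 h.
Half-life 11 h → k = ln 2 / 11 = 0.06301 h⁻¹ = 1.512 d⁻¹.
First-order decay: C = 5.693·exp(−k·t) = 5.693·0.2644 = 1.505 mg/L.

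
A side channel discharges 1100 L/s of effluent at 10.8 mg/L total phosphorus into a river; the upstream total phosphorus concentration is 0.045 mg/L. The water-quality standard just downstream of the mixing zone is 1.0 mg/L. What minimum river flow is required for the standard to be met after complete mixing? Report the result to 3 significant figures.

Set C_mix = 1.0: (Q·0.04500 + 1100·10.80) / (Q + 1100) = 1.0
→ Q = 1100·(10.80 − 1.0)/(1.0 − 0.04500) = 11290 L/s.

11300 L/s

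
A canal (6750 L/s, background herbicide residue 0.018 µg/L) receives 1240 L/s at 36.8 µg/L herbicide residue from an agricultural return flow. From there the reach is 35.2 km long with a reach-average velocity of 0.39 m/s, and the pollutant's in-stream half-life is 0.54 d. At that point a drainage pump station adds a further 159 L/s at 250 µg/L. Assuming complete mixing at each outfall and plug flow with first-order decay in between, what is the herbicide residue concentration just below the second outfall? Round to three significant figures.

6.35 µg/L

Conservation of mass: C = (6750·0.01800 + 1240·36.80) / 7990 = 45750/7990 = 5.726 µg/L; combined flow 7990 L/s.
Travel time t = 35.2·1000 / 0.39 = 90260 s = 25.07 h.
Half-life 0.54 d → k = ln 2 / 0.54 = 1.284 d⁻¹.
First-order decay: C = 5.726·exp(−k·t) = 5.726·0.2616 = 1.498 µg/L.
At the second outfall, C = (7990·1.498 + 159.0·250.0) / (7990 + 159.0) = 6.347 µg/L.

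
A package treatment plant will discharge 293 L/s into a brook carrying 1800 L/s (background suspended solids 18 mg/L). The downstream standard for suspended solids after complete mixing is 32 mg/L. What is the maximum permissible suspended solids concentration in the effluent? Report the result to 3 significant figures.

At the limit, (Qr·Cr + Qe·Cₑ)/(Qr + Qe) = 32:
Cₑ = (2093·32 − 1800·18.00) / 293.0 = 118.0 mg/L.

118 mg/L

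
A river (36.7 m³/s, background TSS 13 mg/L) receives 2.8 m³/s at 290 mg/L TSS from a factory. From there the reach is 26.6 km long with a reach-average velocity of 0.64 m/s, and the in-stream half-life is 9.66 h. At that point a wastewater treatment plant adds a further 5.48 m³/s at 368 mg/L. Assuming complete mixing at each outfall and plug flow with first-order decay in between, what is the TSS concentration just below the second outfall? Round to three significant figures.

Mixed concentration C = ΣQC/ΣQ = (36.70·13.00 + 2.800·290.0) / 39.50 = 1289/39.50 = 32.64 mg/L; combined flow 39.50 m³/s.
Travel time t = 26.6·1000 / 0.64 = 41560 s = 11.55 h.
Half-life 9.66 h → k = ln 2 / 9.66 = 0.07175 h⁻¹ = 1.722 d⁻¹.
After decay, C = 32.64 × e^(−kt) = 32.64 × 0.4367 = 14.25 mg/L.
Second outfall: C = (39.50·14.25 + 5.480·368.0)/44.98 = 57.35 mg/L.

57.4 mg/L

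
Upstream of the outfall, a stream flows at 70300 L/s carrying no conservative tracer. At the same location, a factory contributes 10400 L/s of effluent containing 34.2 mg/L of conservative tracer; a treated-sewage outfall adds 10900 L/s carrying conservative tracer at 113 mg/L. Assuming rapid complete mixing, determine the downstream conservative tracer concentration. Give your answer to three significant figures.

17.3 mg/L

After mixing, C = (70300·0 + 10400·34.20 + 10900·113.0) / 91600 = 1587000/91600 = 17.33 mg/L.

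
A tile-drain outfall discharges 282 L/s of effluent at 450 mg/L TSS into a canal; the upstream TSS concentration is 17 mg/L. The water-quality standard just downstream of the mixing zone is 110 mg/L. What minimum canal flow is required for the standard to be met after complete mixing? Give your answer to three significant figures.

1030 L/s

Set C_mix = 110: (Q·17.00 + 282.0·450.0) / (Q + 282.0) = 110
→ Q = 282.0·(450.0 − 110)/(110 − 17.00) = 1031 L/s.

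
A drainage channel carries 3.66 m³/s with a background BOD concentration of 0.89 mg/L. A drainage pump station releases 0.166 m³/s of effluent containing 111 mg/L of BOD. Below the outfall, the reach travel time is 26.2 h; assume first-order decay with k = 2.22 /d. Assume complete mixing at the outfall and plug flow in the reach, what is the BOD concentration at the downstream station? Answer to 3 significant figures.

0.502 mg/L

Mixed concentration C = ΣQC/ΣQ = (3.660·0.8900 + 0.1660·111.0) / 3.826 = 21.68/3.826 = 5.667 mg/L.
First-order decay: C = 5.667·exp(−k·t) = 5.667·0.08861 = 0.5022 mg/L.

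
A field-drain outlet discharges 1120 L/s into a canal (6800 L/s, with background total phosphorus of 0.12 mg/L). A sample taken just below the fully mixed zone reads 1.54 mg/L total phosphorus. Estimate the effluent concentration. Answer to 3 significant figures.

10.2 mg/L

Mass balance: 6800·0.1200 + 1120·Cₑ = 7920·1.540
→ Cₑ = (7920·1.540 − 6800·0.1200) / 1120 = 10.16 mg/L.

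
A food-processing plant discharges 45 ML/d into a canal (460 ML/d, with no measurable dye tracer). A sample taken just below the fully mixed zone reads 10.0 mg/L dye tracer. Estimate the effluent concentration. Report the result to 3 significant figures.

Mass balance: 460.0·0 + 45.00·Cₑ = 505.0·10.00
→ Cₑ = (505.0·10.00 − 460.0·0) / 45.00 = 112.2 mg/L.

112 mg/L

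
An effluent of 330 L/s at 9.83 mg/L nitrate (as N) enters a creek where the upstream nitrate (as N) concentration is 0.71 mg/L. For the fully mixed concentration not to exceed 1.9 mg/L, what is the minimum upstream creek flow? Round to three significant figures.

Set C_mix = 1.9: (Q·0.7100 + 330.0·9.830) / (Q + 330.0) = 1.9
→ Q = 330.0·(9.830 − 1.9)/(1.9 − 0.7100) = 2199 L/s.

2200 L/s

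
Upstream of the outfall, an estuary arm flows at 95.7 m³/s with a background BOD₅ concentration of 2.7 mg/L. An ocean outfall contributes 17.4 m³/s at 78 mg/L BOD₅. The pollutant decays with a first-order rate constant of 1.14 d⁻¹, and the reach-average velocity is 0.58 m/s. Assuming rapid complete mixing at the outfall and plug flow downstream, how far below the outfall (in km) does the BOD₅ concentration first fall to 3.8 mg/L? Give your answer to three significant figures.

After mixing, C = (95.70·2.700 + 17.40·78.00) / 113.1 = 1616/113.1 = 14.28 mg/L.
Set 14.28·exp(−k·t) = 3.8 → t = ln(14.28/3.8)/k = 100400 s = 27.88 h.
Distance = v·t = 0.58·100400 = 58210 m = 58.21 km.

58.2 km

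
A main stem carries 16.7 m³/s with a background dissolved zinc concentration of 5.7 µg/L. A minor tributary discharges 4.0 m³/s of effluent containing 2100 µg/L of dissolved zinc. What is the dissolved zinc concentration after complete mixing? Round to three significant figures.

410 µg/L

Mixed concentration C = ΣQC/ΣQ = (16.70·5.700 + 4.000·2100) / 20.70 = 8495/20.70 = 410.4 µg/L.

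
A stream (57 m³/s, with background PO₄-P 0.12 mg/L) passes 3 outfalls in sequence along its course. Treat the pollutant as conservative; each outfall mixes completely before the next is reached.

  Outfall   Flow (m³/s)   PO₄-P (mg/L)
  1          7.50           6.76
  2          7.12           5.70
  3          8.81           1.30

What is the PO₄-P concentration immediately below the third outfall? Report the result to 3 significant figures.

1.36 mg/L

After outfall 1: Q = 57.00 + 7.500 = 64.50 m³/s; C = (57.00·0.1200 + 7.500·6.760)/64.50 = 0.8921 mg/L.
After outfall 2: Q = 64.50 + 7.120 = 71.62 m³/s; C = (64.50·0.8921 + 7.120·5.700)/71.62 = 1.370 mg/L.
After outfall 3: Q = 71.62 + 8.810 = 80.43 m³/s; C = (71.62·1.370 + 8.810·1.300)/80.43 = 1.362 mg/L.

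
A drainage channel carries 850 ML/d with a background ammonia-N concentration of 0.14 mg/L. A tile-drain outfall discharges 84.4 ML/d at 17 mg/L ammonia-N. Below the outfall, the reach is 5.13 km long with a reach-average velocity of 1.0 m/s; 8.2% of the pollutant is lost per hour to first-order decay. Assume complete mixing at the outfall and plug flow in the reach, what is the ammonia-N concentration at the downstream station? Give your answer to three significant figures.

Mixed concentration C = ΣQC/ΣQ = (850.0·0.1400 + 84.40·17.00) / 934.4 = 1554/934.4 = 1.663 mg/L.
Travel time t = 5.13·1000 / 1.0 = 5130 s = 1.425 h.
8.2%/h lost → k = −ln(1 − 0.082) = 0.08556 h⁻¹.
After decay, C = 1.663 × e^(−kt) = 1.663 × 0.8852 = 1.472 mg/L.

1.47 mg/L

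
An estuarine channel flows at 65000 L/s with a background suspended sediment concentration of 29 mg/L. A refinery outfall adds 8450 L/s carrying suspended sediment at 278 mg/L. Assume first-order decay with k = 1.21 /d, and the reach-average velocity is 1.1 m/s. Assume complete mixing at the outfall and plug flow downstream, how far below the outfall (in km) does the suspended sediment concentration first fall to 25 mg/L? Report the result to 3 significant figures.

65.6 km

Mass balance: C = (65000·29.00 + 8450·278.0) / 73450 = 4234000/73450 = 57.65 mg/L.
Set 57.65·exp(−k·t) = 25 → t = ln(57.65/25)/k = 59650 s = 16.57 h.
Distance = v·t = 1.1·59650 = 65620 m = 65.62 km.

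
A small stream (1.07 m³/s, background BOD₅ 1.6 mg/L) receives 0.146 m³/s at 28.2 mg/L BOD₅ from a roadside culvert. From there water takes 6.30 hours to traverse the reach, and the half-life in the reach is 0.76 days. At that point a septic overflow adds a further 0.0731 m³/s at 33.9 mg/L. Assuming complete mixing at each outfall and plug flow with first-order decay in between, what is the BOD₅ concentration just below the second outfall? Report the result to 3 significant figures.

Mass balance: C = (1.070·1.600 + 0.1460·28.20) / 1.216 = 5.829/1.216 = 4.794 mg/L; combined flow 1.216 m³/s.
Half-life 0.76 d → k = ln 2 / 0.76 = 0.9120 d⁻¹.
Decay over the reach: 4.794·exp(−kt) = 4.794·0.7871 = 3.773 mg/L.
At the second outfall, C = (1.216·3.773 + 0.07310·33.90) / (1.216 + 0.07310) = 5.482 mg/L.

5.48 mg/L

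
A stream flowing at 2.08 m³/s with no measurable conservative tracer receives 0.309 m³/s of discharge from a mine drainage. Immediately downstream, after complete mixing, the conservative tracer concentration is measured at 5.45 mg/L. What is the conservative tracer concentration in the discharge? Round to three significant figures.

42.1 mg/L

Mass balance: 2.080·0 + 0.3090·Cₑ = 2.389·5.450
→ Cₑ = (2.389·5.450 − 2.080·0) / 0.3090 = 42.14 mg/L.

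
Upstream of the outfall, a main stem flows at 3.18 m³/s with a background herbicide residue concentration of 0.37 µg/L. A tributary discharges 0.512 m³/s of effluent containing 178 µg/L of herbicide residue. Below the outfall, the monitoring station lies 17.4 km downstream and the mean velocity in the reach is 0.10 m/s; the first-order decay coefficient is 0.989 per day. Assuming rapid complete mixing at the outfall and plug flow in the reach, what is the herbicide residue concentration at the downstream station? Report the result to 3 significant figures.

Conservation of mass: C = (3.180·0.3700 + 0.5120·178.0) / 3.692 = 92.31/3.692 = 25.00 µg/L.
Travel time t = 17.4·1000 / 0.10 = 174000 s = 48.33 h.
Applying C = C₀e^(−kt): 25.00 × 0.1365 = 3.412 µg/L.

3.41 µg/L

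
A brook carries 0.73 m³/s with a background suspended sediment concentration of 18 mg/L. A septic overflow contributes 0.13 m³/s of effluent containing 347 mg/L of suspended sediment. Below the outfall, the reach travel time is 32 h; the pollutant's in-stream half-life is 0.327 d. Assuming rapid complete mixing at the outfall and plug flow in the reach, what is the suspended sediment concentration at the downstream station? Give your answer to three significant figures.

Conservation of mass: C = (0.7300·18.00 + 0.1300·347.0) / 0.8600 = 58.25/0.8600 = 67.73 mg/L.
Half-life 0.327 d → k = ln 2 / 0.327 = 2.120 d⁻¹.
After decay, C = 67.73 × e^(−kt) = 67.73 × 0.05923 = 4.012 mg/L.

4.01 mg/L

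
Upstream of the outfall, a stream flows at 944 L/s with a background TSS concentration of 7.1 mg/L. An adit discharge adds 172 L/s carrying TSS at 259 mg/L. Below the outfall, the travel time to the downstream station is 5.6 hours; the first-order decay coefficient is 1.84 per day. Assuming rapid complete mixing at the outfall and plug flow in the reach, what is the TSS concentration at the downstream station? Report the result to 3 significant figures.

29.9 mg/L

Conservation of mass: C = (944.0·7.100 + 172.0·259.0) / 1116 = 51250/1116 = 45.92 mg/L.
First-order decay: C = 45.92·exp(−k·t) = 45.92·0.6509 = 29.89 mg/L.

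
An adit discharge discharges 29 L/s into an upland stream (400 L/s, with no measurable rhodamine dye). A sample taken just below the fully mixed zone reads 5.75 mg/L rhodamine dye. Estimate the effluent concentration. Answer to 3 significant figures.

85.1 mg/L

Mass balance: 400.0·0 + 29.00·Cₑ = 429.0·5.750
→ Cₑ = (429.0·5.750 − 400.0·0) / 29.00 = 85.06 mg/L.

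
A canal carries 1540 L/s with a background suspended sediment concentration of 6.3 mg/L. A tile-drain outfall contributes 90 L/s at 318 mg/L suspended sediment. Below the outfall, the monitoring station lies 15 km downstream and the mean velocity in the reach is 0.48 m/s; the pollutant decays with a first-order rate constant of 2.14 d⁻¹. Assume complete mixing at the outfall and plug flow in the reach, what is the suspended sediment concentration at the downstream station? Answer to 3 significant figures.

Mixed concentration C = ΣQC/ΣQ = (1540·6.300 + 90.00·318.0) / 1630 = 38320/1630 = 23.51 mg/L.
Travel time t = 15·1000 / 0.48 = 31250 s = 8.681 h.
Applying C = C₀e^(−kt): 23.51 × 0.4612 = 10.84 mg/L.

10.8 mg/L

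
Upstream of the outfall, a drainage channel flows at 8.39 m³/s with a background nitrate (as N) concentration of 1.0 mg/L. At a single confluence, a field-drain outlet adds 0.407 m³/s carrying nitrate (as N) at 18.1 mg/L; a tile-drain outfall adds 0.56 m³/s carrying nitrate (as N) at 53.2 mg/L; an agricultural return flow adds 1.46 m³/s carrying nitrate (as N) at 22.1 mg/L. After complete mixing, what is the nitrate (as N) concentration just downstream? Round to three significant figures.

7.19 mg/L

Conservation of mass: C = (8.390·1.000 + 0.4070·18.10 + 0.5600·53.20 + 1.460·22.10) / 10.82 = 77.81/10.82 = 7.194 mg/L.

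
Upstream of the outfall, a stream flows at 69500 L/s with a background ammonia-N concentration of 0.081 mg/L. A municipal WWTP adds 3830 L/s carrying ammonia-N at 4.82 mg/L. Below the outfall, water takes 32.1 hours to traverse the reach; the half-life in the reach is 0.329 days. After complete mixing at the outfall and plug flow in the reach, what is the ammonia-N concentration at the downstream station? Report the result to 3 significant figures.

Flow-weighted average: C = (69500·0.08100 + 3830·4.820) / 73330 = 24090/73330 = 0.3285 mg/L.
Half-life 0.329 d → k = ln 2 / 0.329 = 2.107 d⁻¹.
Decay over the reach: 0.3285·exp(−kt) = 0.3285·0.05973 = 0.01962 mg/L.

0.0196 mg/L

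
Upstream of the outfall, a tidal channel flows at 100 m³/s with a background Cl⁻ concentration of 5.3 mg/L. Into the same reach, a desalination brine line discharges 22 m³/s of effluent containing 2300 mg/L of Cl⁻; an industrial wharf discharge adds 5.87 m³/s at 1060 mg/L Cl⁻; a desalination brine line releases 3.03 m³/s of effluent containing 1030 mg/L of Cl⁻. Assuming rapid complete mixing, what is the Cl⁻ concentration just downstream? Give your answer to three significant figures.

Mixed concentration C = ΣQC/ΣQ = (100.0·5.300 + 22.00·2300 + 5.870·1060 + 3.030·1030) / 130.9 = 60470/130.9 = 462.0 mg/L.

462 mg/L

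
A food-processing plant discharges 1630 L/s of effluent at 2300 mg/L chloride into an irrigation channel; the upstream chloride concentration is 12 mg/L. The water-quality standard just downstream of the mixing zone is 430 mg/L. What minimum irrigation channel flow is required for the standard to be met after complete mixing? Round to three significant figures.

Set C_mix = 430: (Q·12.00 + 1630·2300) / (Q + 1630) = 430
→ Q = 1630·(2300 − 430)/(430 − 12.00) = 7292 L/s.

7290 L/s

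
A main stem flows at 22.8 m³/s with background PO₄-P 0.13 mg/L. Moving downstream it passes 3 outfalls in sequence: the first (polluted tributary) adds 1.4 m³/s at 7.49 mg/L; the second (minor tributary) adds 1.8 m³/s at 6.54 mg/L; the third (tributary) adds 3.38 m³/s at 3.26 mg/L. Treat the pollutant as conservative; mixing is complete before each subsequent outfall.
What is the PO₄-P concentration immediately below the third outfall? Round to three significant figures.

Outfall 1: combined Q = 24.20 m³/s; C = (22.80·0.1300 + 1.400·7.490)/24.20 = 0.5558 mg/L.
Outfall 2: combined Q = 26.00 m³/s; C = (24.20·0.5558 + 1.800·6.540)/26.00 = 0.9701 mg/L.
Outfall 3: combined Q = 29.38 m³/s; C = (26.00·0.9701 + 3.380·3.260)/29.38 = 1.234 mg/L.

1.23 mg/L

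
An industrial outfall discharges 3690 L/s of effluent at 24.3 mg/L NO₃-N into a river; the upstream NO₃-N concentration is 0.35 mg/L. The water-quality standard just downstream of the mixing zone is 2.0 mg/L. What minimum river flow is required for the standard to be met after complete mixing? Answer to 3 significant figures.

Set C_mix = 2.0: (Q·0.3500 + 3690·24.30) / (Q + 3690) = 2.0
→ Q = 3690·(24.30 − 2.0)/(2.0 − 0.3500) = 49870 L/s.

49900 L/s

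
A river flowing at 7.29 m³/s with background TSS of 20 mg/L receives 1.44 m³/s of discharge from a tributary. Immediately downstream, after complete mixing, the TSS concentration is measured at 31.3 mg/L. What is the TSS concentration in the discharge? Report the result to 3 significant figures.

88.5 mg/L

Mass balance: 7.290·20.00 + 1.440·Cₑ = 8.730·31.30
→ Cₑ = (8.730·31.30 − 7.290·20.00) / 1.440 = 88.51 mg/L.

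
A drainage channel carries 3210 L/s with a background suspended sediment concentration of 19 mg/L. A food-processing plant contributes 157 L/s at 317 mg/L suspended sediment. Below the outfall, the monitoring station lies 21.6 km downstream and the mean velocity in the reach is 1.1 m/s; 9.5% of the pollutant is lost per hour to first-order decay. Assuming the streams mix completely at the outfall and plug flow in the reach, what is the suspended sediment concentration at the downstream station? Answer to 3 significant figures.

Mixed concentration C = ΣQC/ΣQ = (3210·19.00 + 157.0·317.0) / 3367 = 110800/3367 = 32.90 mg/L.
Travel time t = 21.6·1000 / 1.1 = 19640 s = 5.455 h.
9.5%/h lost → k = −ln(1 − 0.095) = 0.09982 h⁻¹.
Decay over the reach: 32.90·exp(−kt) = 32.90·0.5801 = 19.08 mg/L.

19.1 mg/L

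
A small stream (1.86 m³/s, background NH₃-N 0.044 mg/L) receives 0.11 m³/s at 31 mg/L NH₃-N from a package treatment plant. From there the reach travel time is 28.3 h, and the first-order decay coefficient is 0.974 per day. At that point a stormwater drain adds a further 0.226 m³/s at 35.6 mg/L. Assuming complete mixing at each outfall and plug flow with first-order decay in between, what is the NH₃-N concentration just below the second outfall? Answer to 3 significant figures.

4.17 mg/L

Flow-weighted average: C = (1.860·0.04400 + 0.1100·31.00) / 1.970 = 3.492/1.970 = 1.773 mg/L; combined flow 1.970 m³/s.
After decay, C = 1.773 × e^(−kt) = 1.773 × 0.3171 = 0.5621 mg/L.
Second outfall: C = (1.970·0.5621 + 0.2260·35.60)/2.196 = 4.168 mg/L.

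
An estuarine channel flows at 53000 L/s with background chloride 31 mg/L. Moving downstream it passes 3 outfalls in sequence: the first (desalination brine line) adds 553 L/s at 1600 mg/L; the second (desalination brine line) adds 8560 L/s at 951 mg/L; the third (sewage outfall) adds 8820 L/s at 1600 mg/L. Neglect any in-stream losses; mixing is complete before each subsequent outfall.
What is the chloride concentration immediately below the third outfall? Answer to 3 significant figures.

349 mg/L

Below outfall 1: Q → 53550 L/s, C = (53000·31.00 + 553.0·1600)/53550 = 47.20 mg/L.
Below outfall 2: Q → 62110 L/s, C = (53550·47.20 + 8560·951.0)/62110 = 171.8 mg/L.
Below outfall 3: Q → 70930 L/s, C = (62110·171.8 + 8820·1600)/70930 = 349.3 mg/L.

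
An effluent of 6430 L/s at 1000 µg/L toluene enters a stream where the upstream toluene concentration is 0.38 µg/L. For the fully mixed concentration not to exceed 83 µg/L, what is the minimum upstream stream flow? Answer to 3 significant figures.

Set C_mix = 83: (Q·0.3800 + 6430·1000) / (Q + 6430) = 83
→ Q = 6430·(1000 − 83)/(83 − 0.3800) = 71370 L/s.

71400 L/s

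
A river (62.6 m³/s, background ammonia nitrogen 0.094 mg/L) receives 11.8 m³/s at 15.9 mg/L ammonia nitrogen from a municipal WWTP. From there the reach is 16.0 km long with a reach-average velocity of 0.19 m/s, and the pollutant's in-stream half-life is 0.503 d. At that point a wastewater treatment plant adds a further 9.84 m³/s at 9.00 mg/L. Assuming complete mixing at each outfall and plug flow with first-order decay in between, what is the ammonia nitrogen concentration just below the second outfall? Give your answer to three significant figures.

1.65 mg/L

After mixing, C = (62.60·0.09400 + 11.80·15.90) / 74.40 = 193.5/74.40 = 2.601 mg/L; combined flow 74.40 m³/s.
Travel time t = 16.0·1000 / 0.19 = 84210 s = 23.39 h.
Half-life 0.503 d → k = ln 2 / 0.503 = 1.378 d⁻¹.
Applying C = C₀e^(−kt): 2.601 × 0.2610 = 0.6789 mg/L.
At the second outfall, C = (74.40·0.6789 + 9.840·9.000) / (74.40 + 9.840) = 1.651 mg/L.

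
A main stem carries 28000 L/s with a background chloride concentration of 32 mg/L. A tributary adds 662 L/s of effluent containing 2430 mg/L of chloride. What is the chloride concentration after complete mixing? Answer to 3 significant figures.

87.4 mg/L

Mass balance: C = (28000·32.00 + 662.0·2430) / 28660 = 2505000/28660 = 87.39 mg/L.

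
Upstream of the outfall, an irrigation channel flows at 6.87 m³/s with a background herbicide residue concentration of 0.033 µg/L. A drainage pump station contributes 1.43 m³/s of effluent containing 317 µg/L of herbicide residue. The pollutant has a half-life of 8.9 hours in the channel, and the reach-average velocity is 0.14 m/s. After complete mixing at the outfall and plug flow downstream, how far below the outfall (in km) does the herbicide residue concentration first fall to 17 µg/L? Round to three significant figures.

7.56 km

After mixing, C = (6.870·0.03300 + 1.430·317.0) / 8.300 = 453.5/8.300 = 54.64 µg/L.
Half-life 8.9 h → k = ln 2 / 8.9 = 0.07788 h⁻¹ = 1.869 d⁻¹.
Set 54.64·exp(−k·t) = 17 → t = ln(54.64/17)/k = 53970 s = 14.99 h.
Distance = v·t = 0.14·53970 = 7556 m = 7.556 km.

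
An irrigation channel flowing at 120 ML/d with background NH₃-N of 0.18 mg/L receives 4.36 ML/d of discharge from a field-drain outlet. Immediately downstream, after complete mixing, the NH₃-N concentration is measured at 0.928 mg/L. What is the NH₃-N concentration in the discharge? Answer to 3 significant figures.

21.5 mg/L

Mass balance: 120.0·0.1800 + 4.360·Cₑ = 124.4·0.9280
→ Cₑ = (124.4·0.9280 − 120.0·0.1800) / 4.360 = 21.52 mg/L.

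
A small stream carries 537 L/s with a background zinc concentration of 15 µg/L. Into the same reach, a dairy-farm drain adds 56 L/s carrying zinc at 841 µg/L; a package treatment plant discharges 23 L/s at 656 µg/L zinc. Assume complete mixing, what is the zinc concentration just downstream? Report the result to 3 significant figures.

Conservation of mass: C = (537.0·15.00 + 56.00·841.0 + 23.00·656.0) / 616.0 = 70240/616.0 = 114.0 µg/L.

114 µg/L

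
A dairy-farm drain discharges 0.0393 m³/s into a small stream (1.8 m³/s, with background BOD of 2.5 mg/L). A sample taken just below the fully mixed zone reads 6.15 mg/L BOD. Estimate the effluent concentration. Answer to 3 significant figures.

173 mg/L

Mass balance: 1.800·2.500 + 0.03930·Cₑ = 1.839·6.150
→ Cₑ = (1.839·6.150 − 1.800·2.500) / 0.03930 = 173.3 mg/L.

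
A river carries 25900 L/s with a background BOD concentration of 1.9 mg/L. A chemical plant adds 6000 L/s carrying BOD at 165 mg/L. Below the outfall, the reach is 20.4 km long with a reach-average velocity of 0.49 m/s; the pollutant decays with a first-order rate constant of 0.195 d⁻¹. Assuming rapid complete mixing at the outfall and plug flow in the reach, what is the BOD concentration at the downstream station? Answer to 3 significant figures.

Mixed concentration C = ΣQC/ΣQ = (25900·1.900 + 6000·165.0) / 31900 = 1039000/31900 = 32.58 mg/L.
Travel time t = 20.4·1000 / 0.49 = 41630 s = 11.56 h.
After decay, C = 32.58 × e^(−kt) = 32.58 × 0.9103 = 29.66 mg/L.

29.7 mg/L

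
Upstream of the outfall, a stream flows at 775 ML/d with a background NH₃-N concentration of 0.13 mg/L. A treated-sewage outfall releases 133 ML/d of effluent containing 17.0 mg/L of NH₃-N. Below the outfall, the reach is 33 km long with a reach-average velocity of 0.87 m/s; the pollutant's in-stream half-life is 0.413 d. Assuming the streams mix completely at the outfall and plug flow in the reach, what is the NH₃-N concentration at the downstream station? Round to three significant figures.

After mixing, C = (775.0·0.1300 + 133.0·17.00) / 908.0 = 2362/908.0 = 2.601 mg/L.
Travel time t = 33·1000 / 0.87 = 37930 s = 10.54 h.
Half-life 0.413 d → k = ln 2 / 0.413 = 1.678 d⁻¹.
Decay over the reach: 2.601·exp(−kt) = 2.601·0.4786 = 1.245 mg/L.

1.24 mg/L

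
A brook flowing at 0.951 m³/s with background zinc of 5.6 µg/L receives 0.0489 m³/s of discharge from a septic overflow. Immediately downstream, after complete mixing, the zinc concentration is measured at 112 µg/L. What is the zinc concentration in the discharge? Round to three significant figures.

Mass balance: 0.9510·5.600 + 0.04890·Cₑ = 0.9999·112.0
→ Cₑ = (0.9999·112.0 − 0.9510·5.600) / 0.04890 = 2181 µg/L.

2180 µg/L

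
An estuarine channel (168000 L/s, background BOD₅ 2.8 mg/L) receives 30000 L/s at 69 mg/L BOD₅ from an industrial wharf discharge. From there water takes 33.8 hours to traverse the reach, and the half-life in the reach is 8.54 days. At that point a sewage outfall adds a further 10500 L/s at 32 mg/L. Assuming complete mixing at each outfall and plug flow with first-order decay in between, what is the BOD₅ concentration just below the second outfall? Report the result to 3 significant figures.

Conservation of mass: C = (168000·2.800 + 30000·69.00) / 198000 = 2540000/198000 = 12.83 mg/L; combined flow 198000 L/s.
Half-life 8.54 d → k = ln 2 / 8.54 = 0.08116 d⁻¹.
After decay, C = 12.83 × e^(−kt) = 12.83 × 0.8920 = 11.44 mg/L.
At the second outfall, C = (198000·11.44 + 10500·32.00) / (198000 + 10500) = 12.48 mg/L.

12.5 mg/L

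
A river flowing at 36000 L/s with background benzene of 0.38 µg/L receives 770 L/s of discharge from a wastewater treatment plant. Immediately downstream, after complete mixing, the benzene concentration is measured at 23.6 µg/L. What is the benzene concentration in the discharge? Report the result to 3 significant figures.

Mass balance: 36000·0.3800 + 770.0·Cₑ = 36770·23.60
→ Cₑ = (36770·23.60 − 36000·0.3800) / 770.0 = 1109 µg/L.

1110 µg/L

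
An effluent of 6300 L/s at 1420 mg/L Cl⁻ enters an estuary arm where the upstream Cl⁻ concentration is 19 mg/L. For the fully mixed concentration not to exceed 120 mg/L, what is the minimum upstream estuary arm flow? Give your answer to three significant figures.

Set C_mix = 120: (Q·19.00 + 6300·1420) / (Q + 6300) = 120
→ Q = 6300·(1420 − 120)/(120 − 19.00) = 81090 L/s.

81100 L/s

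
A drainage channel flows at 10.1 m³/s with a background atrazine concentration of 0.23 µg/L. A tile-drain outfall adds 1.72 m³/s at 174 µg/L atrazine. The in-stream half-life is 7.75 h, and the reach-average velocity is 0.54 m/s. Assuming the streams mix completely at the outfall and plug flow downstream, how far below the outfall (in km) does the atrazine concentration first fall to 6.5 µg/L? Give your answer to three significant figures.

Mixed concentration C = ΣQC/ΣQ = (10.10·0.2300 + 1.720·174.0) / 11.82 = 301.6/11.82 = 25.52 µg/L.
Half-life 7.75 h → k = ln 2 / 7.75 = 0.08944 h⁻¹ = 2.147 d⁻¹.
Set 25.52·exp(−k·t) = 6.5 → t = ln(25.52/6.5)/k = 55040 s = 15.29 h.
Distance = v·t = 0.54·55040 = 29720 m = 29.72 km.

29.7 km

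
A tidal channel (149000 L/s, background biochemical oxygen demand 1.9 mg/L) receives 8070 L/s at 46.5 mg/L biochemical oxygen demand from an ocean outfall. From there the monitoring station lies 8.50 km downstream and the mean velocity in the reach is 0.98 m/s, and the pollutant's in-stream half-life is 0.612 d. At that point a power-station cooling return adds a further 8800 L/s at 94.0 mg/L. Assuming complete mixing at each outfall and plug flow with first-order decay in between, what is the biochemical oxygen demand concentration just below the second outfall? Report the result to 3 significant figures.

After mixing, C = (149000·1.900 + 8070·46.50) / 157100 = 658400/157100 = 4.191 mg/L; combined flow 157100 L/s.
Travel time t = 8.50·1000 / 0.98 = 8673 s = 2.409 h.
Half-life 0.612 d → k = ln 2 / 0.612 = 1.133 d⁻¹.
After decay, C = 4.191 × e^(−kt) = 4.191 × 0.8925 = 3.741 mg/L.
Second outfall: C = (157100·3.741 + 8800·94.00)/165900 = 8.530 mg/L.

8.53 mg/L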